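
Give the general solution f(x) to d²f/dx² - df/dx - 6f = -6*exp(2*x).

f = 3*exp(2*x)/2 + C1*exp(-2*x) + C2*exp(3*x)

Characteristic equation r² - r - 6 = 0 factors as (r + 2)(r - 3) = 0, so r = -2, 3.
Hence f_h = C1*exp(-2*x) + C2*exp(3*x).
Try f_p = A*exp(2*x). Substituting into the equation and dividing by exp(2*x) gives A = 3/2, so f_p = 3*exp(2*x)/2.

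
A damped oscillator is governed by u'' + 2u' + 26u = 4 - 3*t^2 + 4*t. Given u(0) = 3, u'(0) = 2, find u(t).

u = 657/4394 - 3*t**2/26 + 29*t/169 + 12525*cos(5*t)*exp(-t)/4394 + 20559*exp(-t)*sin(5*t)/21970

Characteristic equation r² + 2r + 26 = 0 has discriminant (2)² - 4·(26) = -100 < 0, so r = -1 ± 5i.
Hence u_h = C1*cos(5*t)*exp(-t) + C2*exp(-t)*sin(5*t).
For the particular solution try u_p = A0 + A1*t + A2*t^2. Substituting and matching coefficients of each power of t gives A0 = 657/4394, A1 = 29/169, A2 = -3/26, so u_p = 657/4394 - 3*t^2/26 + 29*t/169.
General solution: u = 657/4394 - 3*t^2/26 + 29*t/169 + C1*cos(5*t)*exp(-t) + C2*exp(-t)*sin(5*t).
Apply the initial conditions: u(0) = 657/4394 + C1 = 3 and u'(0) = 29/169 - C1 + 5*C2 = 2. Solving gives C1 = 12525/4394, C2 = 20559/21970.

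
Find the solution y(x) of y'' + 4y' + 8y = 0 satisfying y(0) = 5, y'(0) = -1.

Characteristic equation r² + 4r + 8 = 0 has discriminant (4)² - 4·(8) = -16 < 0, so r = -2 ± 2i.
Hence y_h = C1*cos(2*x)*exp(-2*x) + C2*exp(-2*x)*sin(2*x).
Apply the initial conditions: y(0) = C1 = 5 and y'(0) = -2*C1 + 2*C2 = -1. Solving gives C1 = 5, C2 = 9/2.

y = 5*cos(2*x)*exp(-2*x) + 9*exp(-2*x)*sin(2*x)/2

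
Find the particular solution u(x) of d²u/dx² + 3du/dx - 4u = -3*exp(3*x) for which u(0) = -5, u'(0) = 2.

u = -52*exp(-4*x)/35 - 33*exp(x)/10 - 3*exp(3*x)/14

Characteristic equation r² + 3r - 4 = 0 factors as (r + 4)(r - 1) = 0, so r = -4, 1.
Hence u_h = C1*exp(-4*x) + C2*exp(x).
Try u_p = A*exp(3*x). Substituting into the equation and dividing by exp(3*x) gives A = -3/14, so u_p = -3*exp(3*x)/14.
General solution: u = -3*exp(3*x)/14 + C1*exp(-4*x) + C2*exp(x).
Apply the initial conditions: u(0) = -3/14 + C1 + C2 = -5 and u'(0) = -9/14 + C2 - 4*C1 = 2. Solving gives C1 = -52/35, C2 = -33/10.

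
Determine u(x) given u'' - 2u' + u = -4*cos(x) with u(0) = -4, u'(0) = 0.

Characteristic equation r² - 2r + 1 = 0 has discriminant (-2)² - 4·(1) = 0, so r = 1 is a repeated root.
Hence u_h = (C1 + C2*x)*exp(x).
Try u_p = A*cos(x) + B*sin(x). Substituting and equating the coefficients of cos(x) and sin(x) gives A = 0, B = 2, so u_p = 2*sin(x).
General solution: u = 2*sin(x) + C1*exp(x) + C2*x*exp(x).
Apply the initial conditions: u(0) = C1 = -4 and u'(0) = 2 + C1 + C2 = 0. Solving gives C1 = -4, C2 = 2.

u = -4*exp(x) + 2*sin(x) + 2*x*exp(x)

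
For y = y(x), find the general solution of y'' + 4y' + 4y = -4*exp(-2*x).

y = C1*exp(-2*x) - 2*x**2*exp(-2*x) + C2*x*exp(-2*x)

Characteristic equation r² + 4r + 4 = 0 has discriminant (4)² - 4·(4) = 0, so r = -2 is a repeated root.
Hence y_h = (C1 + C2*x)*exp(-2*x).
Since exp(-2*x) solves the homogeneous equation (r = -2 is a root of multiplicity 2), multiply the trial by x^2. Try y_p = A*x^2*exp(-2*x). Substituting into the equation and dividing by exp(-2*x) gives A = -2, so y_p = -2*x^2*exp(-2*x).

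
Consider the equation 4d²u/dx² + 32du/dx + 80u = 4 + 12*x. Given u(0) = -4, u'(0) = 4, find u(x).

Divide through by 4: u'' + 8u' + 20u = 1 + 3*x.
Characteristic equation r² + 8r + 20 = 0 has discriminant (8)² - 4·(20) = -16 < 0, so r = -4 ± 2i.
Hence u_h = C1*cos(2*x)*exp(-4*x) + C2*exp(-4*x)*sin(2*x).
For the particular solution try u_p = A0 + A1*x. Substituting and matching coefficients of each power of x gives A0 = -1/100, A1 = 3/20, so u_p = -1/100 + 3*x/20.
General solution: u = -1/100 + 3*x/20 + C1*cos(2*x)*exp(-4*x) + C2*exp(-4*x)*sin(2*x).
Apply the initial conditions: u(0) = -1/100 + C1 = -4 and u'(0) = 3/20 - 4*C1 + 2*C2 = 4. Solving gives C1 = -399/100, C2 = -1211/200.

u = -1/100 + 3*x/20 - 1211*exp(-4*x)*sin(2*x)/200 - 399*cos(2*x)*exp(-4*x)/100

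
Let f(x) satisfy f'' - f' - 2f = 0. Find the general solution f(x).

f = C1*exp(-x) + C2*exp(2*x)

Characteristic equation r² - r - 2 = 0 factors as (r + 1)(r - 2) = 0, so r = -1, 2.
Hence f_h = C1*exp(-x) + C2*exp(2*x).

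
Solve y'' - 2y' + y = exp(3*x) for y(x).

y = exp(3*x)/4 + C1*exp(x) + C2*x*exp(x)

Characteristic equation r² - 2r + 1 = 0 has discriminant (-2)² - 4·(1) = 0, so r = 1 is a repeated root.
Hence y_h = (C1 + C2*x)*exp(x).
Try y_p = A*exp(3*x). Substituting into the equation and dividing by exp(3*x) gives A = 1/4, so y_p = exp(3*x)/4.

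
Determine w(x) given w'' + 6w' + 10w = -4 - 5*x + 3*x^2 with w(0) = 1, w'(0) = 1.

Characteristic equation r² + 6r + 10 = 0 has discriminant (6)² - 4·(10) = -4 < 0, so r = -3 ± i.
Hence w_h = C1*cos(x)*exp(-3*x) + C2*exp(-3*x)*sin(x).
For the particular solution try w_p = A0 + A1*x + A2*x^2. Substituting and matching coefficients of each power of x gives A0 = 7/125, A1 = -43/50, A2 = 3/10, so w_p = 7/125 - 43*x/50 + 3*x^2/10.
General solution: w = 7/125 - 43*x/50 + 3*x^2/10 + C1*cos(x)*exp(-3*x) + C2*exp(-3*x)*sin(x).
Apply the initial conditions: w(0) = 7/125 + C1 = 1 and w'(0) = -43/50 + C2 - 3*C1 = 1. Solving gives C1 = 118/125, C2 = 1173/250.

w = 7/125 - 43*x/50 + 3*x**2/10 + 118*cos(x)*exp(-3*x)/125 + 1173*exp(-3*x)*sin(x)/250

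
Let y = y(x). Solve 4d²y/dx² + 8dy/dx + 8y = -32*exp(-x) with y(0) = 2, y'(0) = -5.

y = -8*exp(-x) - 3*exp(-x)*sin(x) + 10*cos(x)*exp(-x)

Divide through by 4: y'' + 2y' + 2y = -8*exp(-x).
Characteristic equation r² + 2r + 2 = 0 has discriminant (2)² - 4·(2) = -4 < 0, so r = -1 ± i.
Hence y_h = C1*cos(x)*exp(-x) + C2*exp(-x)*sin(x).
Try y_p = A*exp(-x). Substituting into the equation and dividing by exp(-x) gives A = -8, so y_p = -8*exp(-x).
General solution: y = -8*exp(-x) + C1*cos(x)*exp(-x) + C2*exp(-x)*sin(x).
Apply the initial conditions: y(0) = -8 + C1 = 2 and y'(0) = 8 + C2 - C1 = -5. Solving gives C1 = 10, C2 = -3.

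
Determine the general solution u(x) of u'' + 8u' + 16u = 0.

u = C1*exp(-4*x) + C2*x*exp(-4*x)

Characteristic equation r² + 8r + 16 = 0 has discriminant (8)² - 4·(16) = 0, so r = -4 is a repeated root.
Hence u_h = (C1 + C2*x)*exp(-4*x).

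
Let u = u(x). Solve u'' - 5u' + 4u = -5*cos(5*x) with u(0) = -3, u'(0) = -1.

u = -281*exp(x)/78 + 62*exp(4*x)/123 + 105*cos(5*x)/1066 + 125*sin(5*x)/1066

Characteristic equation r² - 5r + 4 = 0 factors as (r - 1)(r - 4) = 0, so r = 1, 4.
Hence u_h = C1*exp(x) + C2*exp(4*x).
Try u_p = A*cos(5*x) + B*sin(5*x). Substituting and equating the coefficients of cos(5x) and sin(5x) gives A = 105/1066, B = 125/1066, so u_p = 105*cos(5*x)/1066 + 125*sin(5*x)/1066.
General solution: u = 105*cos(5*x)/1066 + 125*sin(5*x)/1066 + C1*exp(x) + C2*exp(4*x).
Apply the initial conditions: u(0) = 105/1066 + C1 + C2 = -3 and u'(0) = 625/1066 + C1 + 4*C2 = -1. Solving gives C1 = -281/78, C2 = 62/123.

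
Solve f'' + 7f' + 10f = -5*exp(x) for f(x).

Characteristic equation r² + 7r + 10 = 0 factors as (r + 5)(r + 2) = 0, so r = -5, -2.
Hence f_h = C1*exp(-5*x) + C2*exp(-2*x).
Try f_p = A*exp(x). Substituting into the equation and dividing by exp(x) gives A = -5/18, so f_p = -5*exp(x)/18.

f = -5*exp(x)/18 + C1*exp(-5*x) + C2*exp(-2*x)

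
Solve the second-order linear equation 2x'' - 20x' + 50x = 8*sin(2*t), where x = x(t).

Divide through by 2: x'' - 10x' + 25x = 4*sin(2*t).
Characteristic equation r² - 10r + 25 = 0 has discriminant (-10)² - 4·(25) = 0, so r = 5 is a repeated root.
Hence x_h = (C1 + C2*t)*exp(5*t).
Try x_p = A*cos(2*t) + B*sin(2*t). Substituting and equating the coefficients of cos(2t) and sin(2t) gives A = 80/841, B = 84/841, so x_p = 80*cos(2*t)/841 + 84*sin(2*t)/841.

x = 80*cos(2*t)/841 + 84*sin(2*t)/841 + C1*exp(5*t) + C2*t*exp(5*t)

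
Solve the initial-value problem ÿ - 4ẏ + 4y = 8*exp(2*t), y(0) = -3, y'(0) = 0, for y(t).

y = -3*exp(2*t) + 4*t**2*exp(2*t) + 6*t*exp(2*t)

Characteristic equation r² - 4r + 4 = 0 has discriminant (-4)² - 4·(4) = 0, so r = 2 is a repeated root.
Hence y_h = (C1 + C2*t)*exp(2*t).
Since exp(2*t) solves the homogeneous equation (r = 2 is a root of multiplicity 2), multiply the trial by t^2. Try y_p = A*t^2*exp(2*t). Substituting into the equation and dividing by exp(2*t) gives A = 4, so y_p = 4*t^2*exp(2*t).
General solution: y = C1*exp(2*t) + 4*t^2*exp(2*t) + C2*t*exp(2*t).
Apply the initial conditions: y(0) = C1 = -3 and y'(0) = C2 + 2*C1 = 0. Solving gives C1 = -3, C2 = 6.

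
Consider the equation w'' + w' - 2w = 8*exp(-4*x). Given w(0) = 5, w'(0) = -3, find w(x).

w = 4*exp(-2*x)/3 + 4*exp(-4*x)/5 + 43*exp(x)/15

Characteristic equation r² + r - 2 = 0 factors as (r - 1)(r + 2) = 0, so r = 1, -2.
Hence w_h = C1*exp(x) + C2*exp(-2*x).
Try w_p = A*exp(-4*x). Substituting into the equation and dividing by exp(-4*x) gives A = 4/5, so w_p = 4*exp(-4*x)/5.
General solution: w = 4*exp(-4*x)/5 + C1*exp(x) + C2*exp(-2*x).
Apply the initial conditions: w(0) = 4/5 + C1 + C2 = 5 and w'(0) = -16/5 + C1 - 2*C2 = -3. Solving gives C1 = 43/15, C2 = 4/3.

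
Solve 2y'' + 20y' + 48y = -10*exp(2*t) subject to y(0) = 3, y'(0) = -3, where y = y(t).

y = -77*exp(-6*t)/16 - 5*exp(2*t)/48 + 95*exp(-4*t)/12

Divide through by 2: y'' + 10y' + 24y = -5*exp(2*t).
Characteristic equation r² + 10r + 24 = 0 factors as (r + 4)(r + 6) = 0, so r = -4, -6.
Hence y_h = C1*exp(-4*t) + C2*exp(-6*t).
Try y_p = A*exp(2*t). Substituting into the equation and dividing by exp(2*t) gives A = -5/48, so y_p = -5*exp(2*t)/48.
General solution: y = -5*exp(2*t)/48 + C1*exp(-4*t) + C2*exp(-6*t).
Apply the initial conditions: y(0) = -5/48 + C1 + C2 = 3 and y'(0) = -5/24 - 6*C2 - 4*C1 = -3. Solving gives C1 = 95/12, C2 = -77/16.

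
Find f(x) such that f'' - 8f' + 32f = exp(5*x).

Characteristic equation r² - 8r + 32 = 0 has discriminant (-8)² - 4·(32) = -64 < 0, so r = 4 ± 4i.
Hence f_h = C1*cos(4*x)*exp(4*x) + C2*exp(4*x)*sin(4*x).
Try f_p = A*exp(5*x). Substituting into the equation and dividing by exp(5*x) gives A = 1/17, so f_p = exp(5*x)/17.

f = exp(5*x)/17 + C1*cos(4*x)*exp(4*x) + C2*exp(4*x)*sin(4*x)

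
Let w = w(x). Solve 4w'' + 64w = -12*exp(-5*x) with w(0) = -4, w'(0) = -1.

w = -161*cos(4*x)/41 - 14*sin(4*x)/41 - 3*exp(-5*x)/41

Divide through by 4: w'' + 16w = -3*exp(-5*x).
Characteristic equation r² + 16 = 0 has discriminant (0)² - 4·(16) = -64 < 0, so r = ± 4i.
Hence w_h = C1*cos(4*x) + C2*sin(4*x).
Try w_p = A*exp(-5*x). Substituting into the equation and dividing by exp(-5*x) gives A = -3/41, so w_p = -3*exp(-5*x)/41.
General solution: w = -3*exp(-5*x)/41 + C1*cos(4*x) + C2*sin(4*x).
Apply the initial conditions: w(0) = -3/41 + C1 = -4 and w'(0) = 15/41 + 4*C2 = -1. Solving gives C1 = -161/41, C2 = -14/41.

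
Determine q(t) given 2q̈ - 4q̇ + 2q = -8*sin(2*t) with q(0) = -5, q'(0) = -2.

q = -109*exp(t)/25 - 16*cos(2*t)/25 + 12*sin(2*t)/25 + 7*t*exp(t)/5

Divide through by 2: q'' - 2q' + q = -4*sin(2*t).
Characteristic equation r² - 2r + 1 = 0 has discriminant (-2)² - 4·(1) = 0, so r = 1 is a repeated root.
Hence q_h = (C1 + C2*t)*exp(t).
Try q_p = A*cos(2*t) + B*sin(2*t). Substituting and equating the coefficients of cos(2t) and sin(2t) gives A = -16/25, B = 12/25, so q_p = -16*cos(2*t)/25 + 12*sin(2*t)/25.
General solution: q = -16*cos(2*t)/25 + 12*sin(2*t)/25 + C1*exp(t) + C2*t*exp(t).
Apply the initial conditions: q(0) = -16/25 + C1 = -5 and q'(0) = 24/25 + C1 + C2 = -2. Solving gives C1 = -109/25, C2 = 7/5.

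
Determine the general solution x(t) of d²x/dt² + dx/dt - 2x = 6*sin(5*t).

Characteristic equation r² + r - 2 = 0 factors as (r + 2)(r - 1) = 0, so r = -2, 1.
Hence x_h = C1*exp(-2*t) + C2*exp(t).
Try x_p = A*cos(5*t) + B*sin(5*t). Substituting and equating the coefficients of cos(5t) and sin(5t) gives A = -15/377, B = -81/377, so x_p = -81*sin(5*t)/377 - 15*cos(5*t)/377.

x = -81*sin(5*t)/377 - 15*cos(5*t)/377 + C1*exp(-2*t) + C2*exp(t)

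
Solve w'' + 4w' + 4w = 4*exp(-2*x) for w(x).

w = C1*exp(-2*x) + 2*x**2*exp(-2*x) + C2*x*exp(-2*x)

Characteristic equation r² + 4r + 4 = 0 has discriminant (4)² - 4·(4) = 0, so r = -2 is a repeated root.
Hence w_h = (C1 + C2*x)*exp(-2*x).
Since exp(-2*x) solves the homogeneous equation (r = -2 is a root of multiplicity 2), multiply the trial by x^2. Try w_p = A*x^2*exp(-2*x). Substituting into the equation and dividing by exp(-2*x) gives A = 2, so w_p = 2*x^2*exp(-2*x).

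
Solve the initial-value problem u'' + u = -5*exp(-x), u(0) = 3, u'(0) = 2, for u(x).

u = -5*exp(-x)/2 - sin(x)/2 + 11*cos(x)/2

Characteristic equation r² + 1 = 0 has discriminant (0)² - 4·(1) = -4 < 0, so r = ± i.
Hence u_h = C1*cos(x) + C2*sin(x).
Try u_p = A*exp(-x). Substituting into the equation and dividing by exp(-x) gives A = -5/2, so u_p = -5*exp(-x)/2.
General solution: u = -5*exp(-x)/2 + C1*cos(x) + C2*sin(x).
Apply the initial conditions: u(0) = -5/2 + C1 = 3 and u'(0) = 5/2 + C2 = 2. Solving gives C1 = 11/2, C2 = -1/2.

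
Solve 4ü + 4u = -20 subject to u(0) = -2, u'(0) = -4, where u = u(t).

u = -5 - 4*sin(t) + 3*cos(t)

Divide through by 4: u'' + u = -5.
Characteristic equation r² + 1 = 0 has discriminant (0)² - 4·(1) = -4 < 0, so r = ± i.
Hence u_h = C1*cos(t) + C2*sin(t).
For the particular solution try u_p = A0. Substituting and matching coefficients of each power of t gives A0 = -5, so u_p = -5.
General solution: u = -5 + C1*cos(t) + C2*sin(t).
Apply the initial conditions: u(0) = -5 + C1 = -2 and u'(0) = C2 = -4. Solving gives C1 = 3, C2 = -4.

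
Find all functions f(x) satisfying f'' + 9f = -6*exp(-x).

Characteristic equation r² + 9 = 0 has discriminant (0)² - 4·(9) = -36 < 0, so r = ± 3i.
Hence f_h = C1*cos(3*x) + C2*sin(3*x).
Try f_p = A*exp(-x). Substituting into the equation and dividing by exp(-x) gives A = -3/5, so f_p = -3*exp(-x)/5.

f = -3*exp(-x)/5 + C1*cos(3*x) + C2*sin(3*x)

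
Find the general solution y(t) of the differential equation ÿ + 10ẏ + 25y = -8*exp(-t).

Characteristic equation r² + 10r + 25 = 0 has discriminant (10)² - 4·(25) = 0, so r = -5 is a repeated root.
Hence y_h = (C1 + C2*t)*exp(-5*t).
Try y_p = A*exp(-t). Substituting into the equation and dividing by exp(-t) gives A = -1/2, so y_p = -exp(-t)/2.

y = -exp(-t)/2 + C1*exp(-5*t) + C2*t*exp(-5*t)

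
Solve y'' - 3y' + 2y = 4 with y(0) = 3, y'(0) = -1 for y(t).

y = 2 - 2*exp(2*t) + 3*exp(t)

Characteristic equation r² - 3r + 2 = 0 factors as (r - 1)(r - 2) = 0, so r = 1, 2.
Hence y_h = C1*exp(t) + C2*exp(2*t).
For the particular solution try y_p = A0. Substituting and matching coefficients of each power of t gives A0 = 2, so y_p = 2.
General solution: y = 2 + C1*exp(t) + C2*exp(2*t).
Apply the initial conditions: y(0) = 2 + C1 + C2 = 3 and y'(0) = C1 + 2*C2 = -1. Solving gives C1 = 3, C2 = -2.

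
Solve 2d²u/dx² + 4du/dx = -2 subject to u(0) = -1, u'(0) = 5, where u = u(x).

Divide through by 2: u'' + 2u' = -1.
Characteristic equation r² + 2r = 0 factors as (r + 2)r = 0, so r = -2, 0.
Hence u_h = C1*exp(-2*x) + C2.
Since 1 solves the homogeneous equation (r = 0 is a root of multiplicity 1), multiply the trial by x. Try u_p = A*x. Substituting into the equation and dividing by 1 gives A = -1/2, so u_p = -x/2.
General solution: u = C2 - x/2 + C1*exp(-2*x).
Apply the initial conditions: u(0) = C1 + C2 = -1 and u'(0) = -1/2 - 2*C1 = 5. Solving gives C1 = -11/4, C2 = 7/4.

u = 7/4 - 11*exp(-2*x)/4 - x/2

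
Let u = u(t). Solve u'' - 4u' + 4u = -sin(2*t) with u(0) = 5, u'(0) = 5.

u = -cos(2*t)/8 + 41*exp(2*t)/8 - 21*t*exp(2*t)/4

Characteristic equation r² - 4r + 4 = 0 has discriminant (-4)² - 4·(4) = 0, so r = 2 is a repeated root.
Hence u_h = (C1 + C2*t)*exp(2*t).
Try u_p = A*cos(2*t) + B*sin(2*t). Substituting and equating the coefficients of cos(2t) and sin(2t) gives A = -1/8, B = 0, so u_p = -cos(2*t)/8.
General solution: u = -cos(2*t)/8 + C1*exp(2*t) + C2*t*exp(2*t).
Apply the initial conditions: u(0) = -1/8 + C1 = 5 and u'(0) = C2 + 2*C1 = 5. Solving gives C1 = 41/8, C2 = -21/4.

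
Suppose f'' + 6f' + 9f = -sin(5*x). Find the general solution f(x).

f = 4*sin(5*x)/289 + 15*cos(5*x)/578 + C1*exp(-3*x) + C2*x*exp(-3*x)

Characteristic equation r² + 6r + 9 = 0 has discriminant (6)² - 4·(9) = 0, so r = -3 is a repeated root.
Hence f_h = (C1 + C2*x)*exp(-3*x).
Try f_p = A*cos(5*x) + B*sin(5*x). Substituting and equating the coefficients of cos(5x) and sin(5x) gives A = 15/578, B = 4/289, so f_p = 4*sin(5*x)/289 + 15*cos(5*x)/578.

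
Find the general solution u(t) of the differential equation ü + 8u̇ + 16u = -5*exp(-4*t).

u = C1*exp(-4*t) - 5*t**2*exp(-4*t)/2 + C2*t*exp(-4*t)

Characteristic equation r² + 8r + 16 = 0 has discriminant (8)² - 4·(16) = 0, so r = -4 is a repeated root.
Hence u_h = (C1 + C2*t)*exp(-4*t).
Since exp(-4*t) solves the homogeneous equation (r = -4 is a root of multiplicity 2), multiply the trial by t^2. Try u_p = A*t^2*exp(-4*t). Substituting into the equation and dividing by exp(-4*t) gives A = -5/2, so u_p = -5*t^2*exp(-4*t)/2.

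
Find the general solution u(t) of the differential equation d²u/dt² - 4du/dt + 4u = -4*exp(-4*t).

Characteristic equation r² - 4r + 4 = 0 has discriminant (-4)² - 4·(4) = 0, so r = 2 is a repeated root.
Hence u_h = (C1 + C2*t)*exp(2*t).
Try u_p = A*exp(-4*t). Substituting into the equation and dividing by exp(-4*t) gives A = -1/9, so u_p = -exp(-4*t)/9.

u = -exp(-4*t)/9 + C1*exp(2*t) + C2*t*exp(2*t)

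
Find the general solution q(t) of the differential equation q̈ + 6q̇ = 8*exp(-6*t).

q = C2 + C1*exp(-6*t) - 4*t*exp(-6*t)/3

Characteristic equation r² + 6r = 0 factors as (r + 6)r = 0, so r = -6, 0.
Hence q_h = C1*exp(-6*t) + C2.
Since exp(-6*t) solves the homogeneous equation (r = -6 is a root of multiplicity 1), multiply the trial by t. Try q_p = A*t*exp(-6*t). Substituting into the equation and dividing by exp(-6*t) gives A = -4/3, so q_p = -4*t*exp(-6*t)/3.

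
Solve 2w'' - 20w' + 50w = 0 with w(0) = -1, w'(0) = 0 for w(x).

w = -exp(5*x) + 5*x*exp(5*x)

Divide through by 2: w'' - 10w' + 25w = 0.
Characteristic equation r² - 10r + 25 = 0 has discriminant (-10)² - 4·(25) = 0, so r = 5 is a repeated root.
Hence w_h = (C1 + C2*x)*exp(5*x).
Apply the initial conditions: w(0) = C1 = -1 and w'(0) = C2 + 5*C1 = 0. Solving gives C1 = -1, C2 = 5.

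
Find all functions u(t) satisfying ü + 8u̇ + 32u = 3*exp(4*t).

u = 3*exp(4*t)/80 + C1*cos(4*t)*exp(-4*t) + C2*exp(-4*t)*sin(4*t)

Characteristic equation r² + 8r + 32 = 0 has discriminant (8)² - 4·(32) = -64 < 0, so r = -4 ± 4i.
Hence u_h = C1*cos(4*t)*exp(-4*t) + C2*exp(-4*t)*sin(4*t).
Try u_p = A*exp(4*t). Substituting into the equation and dividing by exp(4*t) gives A = 3/80, so u_p = 3*exp(4*t)/80.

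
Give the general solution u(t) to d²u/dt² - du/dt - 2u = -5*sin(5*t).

u = -25*cos(5*t)/754 + 135*sin(5*t)/754 + C1*exp(2*t) + C2*exp(-t)

Characteristic equation r² - r - 2 = 0 factors as (r - 2)(r + 1) = 0, so r = 2, -1.
Hence u_h = C1*exp(2*t) + C2*exp(-t).
Try u_p = A*cos(5*t) + B*sin(5*t). Substituting and equating the coefficients of cos(5t) and sin(5t) gives A = -25/754, B = 135/754, so u_p = -25*cos(5*t)/754 + 135*sin(5*t)/754.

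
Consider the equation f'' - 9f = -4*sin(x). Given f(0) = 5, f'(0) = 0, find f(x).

Characteristic equation r² - 9 = 0 factors as (r + 3)(r - 3) = 0, so r = -3, 3.
Hence f_h = C1*exp(-3*x) + C2*exp(3*x).
Try f_p = A*cos(x) + B*sin(x). Substituting and equating the coefficients of cos(x) and sin(x) gives A = 0, B = 2/5, so f_p = 2*sin(x)/5.
General solution: f = 2*sin(x)/5 + C1*exp(-3*x) + C2*exp(3*x).
Apply the initial conditions: f(0) = C1 + C2 = 5 and f'(0) = 2/5 - 3*C1 + 3*C2 = 0. Solving gives C1 = 77/30, C2 = 73/30.

f = 2*sin(x)/5 + 73*exp(3*x)/30 + 77*exp(-3*x)/30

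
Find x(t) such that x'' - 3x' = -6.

x = C2 + 2*t + C1*exp(3*t)

Characteristic equation r² - 3r = 0 factors as (r - 3)r = 0, so r = 3, 0.
Hence x_h = C1*exp(3*t) + C2.
Since 1 solves the homogeneous equation (r = 0 is a root of multiplicity 1), multiply the trial by t. Try x_p = A*t. Substituting into the equation and dividing by 1 gives A = 2, so x_p = 2*t.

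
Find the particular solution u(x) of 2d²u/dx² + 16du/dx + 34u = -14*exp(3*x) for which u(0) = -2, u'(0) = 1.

u = -7*exp(3*x)/50 - 301*exp(-4*x)*sin(x)/50 - 93*cos(x)*exp(-4*x)/50

Divide through by 2: u'' + 8u' + 17u = -7*exp(3*x).
Characteristic equation r² + 8r + 17 = 0 has discriminant (8)² - 4·(17) = -4 < 0, so r = -4 ± i.
Hence u_h = C1*cos(x)*exp(-4*x) + C2*exp(-4*x)*sin(x).
Try u_p = A*exp(3*x). Substituting into the equation and dividing by exp(3*x) gives A = -7/50, so u_p = -7*exp(3*x)/50.
General solution: u = -7*exp(3*x)/50 + C1*cos(x)*exp(-4*x) + C2*exp(-4*x)*sin(x).
Apply the initial conditions: u(0) = -7/50 + C1 = -2 and u'(0) = -21/50 + C2 - 4*C1 = 1. Solving gives C1 = -93/50, C2 = -301/50.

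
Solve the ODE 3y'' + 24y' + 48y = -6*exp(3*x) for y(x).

y = -2*exp(3*x)/49 + C1*exp(-4*x) + C2*x*exp(-4*x)

Divide through by 3: y'' + 8y' + 16y = -2*exp(3*x).
Characteristic equation r² + 8r + 16 = 0 has discriminant (8)² - 4·(16) = 0, so r = -4 is a repeated root.
Hence y_h = (C1 + C2*x)*exp(-4*x).
Try y_p = A*exp(3*x). Substituting into the equation and dividing by exp(3*x) gives A = -2/49, so y_p = -2*exp(3*x)/49.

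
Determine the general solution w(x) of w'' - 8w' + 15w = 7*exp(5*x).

Characteristic equation r² - 8r + 15 = 0 factors as (r - 3)(r - 5) = 0, so r = 3, 5.
Hence w_h = C1*exp(3*x) + C2*exp(5*x).
Since exp(5*x) solves the homogeneous equation (r = 5 is a root of multiplicity 1), multiply the trial by x. Try w_p = A*x*exp(5*x). Substituting into the equation and dividing by exp(5*x) gives A = 7/2, so w_p = 7*x*exp(5*x)/2.

w = C1*exp(3*x) + C2*exp(5*x) + 7*x*exp(5*x)/2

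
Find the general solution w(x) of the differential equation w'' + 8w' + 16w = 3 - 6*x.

Characteristic equation r² + 8r + 16 = 0 has discriminant (8)² - 4·(16) = 0, so r = -4 is a repeated root.
Hence w_h = (C1 + C2*x)*exp(-4*x).
For the particular solution try w_p = A0 + A1*x. Substituting and matching coefficients of each power of x gives A0 = 3/8, A1 = -3/8, so w_p = 3/8 - 3*x/8.

w = 3/8 - 3*x/8 + C1*exp(-4*x) + C2*x*exp(-4*x)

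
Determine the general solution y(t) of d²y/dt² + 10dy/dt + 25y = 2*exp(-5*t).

y = C1*exp(-5*t) + t**2*exp(-5*t) + C2*t*exp(-5*t)

Characteristic equation r² + 10r + 25 = 0 has discriminant (10)² - 4·(25) = 0, so r = -5 is a repeated root.
Hence y_h = (C1 + C2*t)*exp(-5*t).
Since exp(-5*t) solves the homogeneous equation (r = -5 is a root of multiplicity 2), multiply the trial by t^2. Try y_p = A*t^2*exp(-5*t). Substituting into the equation and dividing by exp(-5*t) gives A = 1, so y_p = t^2*exp(-5*t).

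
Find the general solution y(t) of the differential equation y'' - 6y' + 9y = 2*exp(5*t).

Characteristic equation r² - 6r + 9 = 0 has discriminant (-6)² - 4·(9) = 0, so r = 3 is a repeated root.
Hence y_h = (C1 + C2*t)*exp(3*t).
Try y_p = A*exp(5*t). Substituting into the equation and dividing by exp(5*t) gives A = 1/2, so y_p = exp(5*t)/2.

y = exp(5*t)/2 + C1*exp(3*t) + C2*t*exp(3*t)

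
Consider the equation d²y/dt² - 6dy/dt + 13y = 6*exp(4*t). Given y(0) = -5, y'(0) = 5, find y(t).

Characteristic equation r² - 6r + 13 = 0 has discriminant (-6)² - 4·(13) = -16 < 0, so r = 3 ± 2i.
Hence y_h = C1*cos(2*t)*exp(3*t) + C2*exp(3*t)*sin(2*t).
Try y_p = A*exp(4*t). Substituting into the equation and dividing by exp(4*t) gives A = 6/5, so y_p = 6*exp(4*t)/5.
General solution: y = 6*exp(4*t)/5 + C1*cos(2*t)*exp(3*t) + C2*exp(3*t)*sin(2*t).
Apply the initial conditions: y(0) = 6/5 + C1 = -5 and y'(0) = 24/5 + 2*C2 + 3*C1 = 5. Solving gives C1 = -31/5, C2 = 47/5.

y = 6*exp(4*t)/5 - 31*cos(2*t)*exp(3*t)/5 + 47*exp(3*t)*sin(2*t)/5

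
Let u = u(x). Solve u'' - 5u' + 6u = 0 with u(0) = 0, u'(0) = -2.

u = -2*exp(3*x) + 2*exp(2*x)

Characteristic equation r² - 5r + 6 = 0 factors as (r - 2)(r - 3) = 0, so r = 2, 3.
Hence u_h = C1*exp(2*x) + C2*exp(3*x).
Apply the initial conditions: u(0) = C1 + C2 = 0 and u'(0) = 2*C1 + 3*C2 = -2. Solving gives C1 = 2, C2 = -2.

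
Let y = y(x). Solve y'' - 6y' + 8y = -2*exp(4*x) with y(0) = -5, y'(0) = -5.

y = -8*exp(2*x) + 3*exp(4*x) - x*exp(4*x)

Characteristic equation r² - 6r + 8 = 0 factors as (r - 4)(r - 2) = 0, so r = 4, 2.
Hence y_h = C1*exp(4*x) + C2*exp(2*x).
Since exp(4*x) solves the homogeneous equation (r = 4 is a root of multiplicity 1), multiply the trial by x. Try y_p = A*x*exp(4*x). Substituting into the equation and dividing by exp(4*x) gives A = -1, so y_p = -x*exp(4*x).
General solution: y = C1*exp(4*x) + C2*exp(2*x) - x*exp(4*x).
Apply the initial conditions: y(0) = C1 + C2 = -5 and y'(0) = -1 + 2*C2 + 4*C1 = -5. Solving gives C1 = 3, C2 = -8.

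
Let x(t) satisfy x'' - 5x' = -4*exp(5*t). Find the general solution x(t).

Characteristic equation r² - 5r = 0 factors as (r - 5)r = 0, so r = 5, 0.
Hence x_h = C1*exp(5*t) + C2.
Since exp(5*t) solves the homogeneous equation (r = 5 is a root of multiplicity 1), multiply the trial by t. Try x_p = A*t*exp(5*t). Substituting into the equation and dividing by exp(5*t) gives A = -4/5, so x_p = -4*t*exp(5*t)/5.

x = C2 + C1*exp(5*t) - 4*t*exp(5*t)/5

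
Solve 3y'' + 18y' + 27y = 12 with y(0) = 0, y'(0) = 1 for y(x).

Divide through by 3: y'' + 6y' + 9y = 4.
Characteristic equation r² + 6r + 9 = 0 has discriminant (6)² - 4·(9) = 0, so r = -3 is a repeated root.
Hence y_h = (C1 + C2*x)*exp(-3*x).
For the particular solution try y_p = A0. Substituting and matching coefficients of each power of x gives A0 = 4/9, so y_p = 4/9.
General solution: y = 4/9 + C1*exp(-3*x) + C2*x*exp(-3*x).
Apply the initial conditions: y(0) = 4/9 + C1 = 0 and y'(0) = C2 - 3*C1 = 1. Solving gives C1 = -4/9, C2 = -1/3.

y = 4/9 - 4*exp(-3*x)/9 - x*exp(-3*x)/3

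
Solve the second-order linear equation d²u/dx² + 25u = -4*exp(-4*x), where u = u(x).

u = -4*exp(-4*x)/41 + C1*cos(5*x) + C2*sin(5*x)

Characteristic equation r² + 25 = 0 has discriminant (0)² - 4·(25) = -100 < 0, so r = ± 5i.
Hence u_h = C1*cos(5*x) + C2*sin(5*x).
Try u_p = A*exp(-4*x). Substituting into the equation and dividing by exp(-4*x) gives A = -4/41, so u_p = -4*exp(-4*x)/41.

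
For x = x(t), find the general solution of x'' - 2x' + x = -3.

x = -3 + C1*exp(t) + C2*t*exp(t)

Characteristic equation r² - 2r + 1 = 0 has discriminant (-2)² - 4·(1) = 0, so r = 1 is a repeated root.
Hence x_h = (C1 + C2*t)*exp(t).
For the particular solution try x_p = A0. Substituting and matching coefficients of each power of t gives A0 = -3, so x_p = -3.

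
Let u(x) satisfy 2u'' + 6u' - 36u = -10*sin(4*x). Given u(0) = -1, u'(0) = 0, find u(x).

u = -34*exp(3*x)/45 - 34*exp(-6*x)/117 + 3*cos(4*x)/65 + 17*sin(4*x)/130

Divide through by 2: u'' + 3u' - 18u = -5*sin(4*x).
Characteristic equation r² + 3r - 18 = 0 factors as (r + 6)(r - 3) = 0, so r = -6, 3.
Hence u_h = C1*exp(-6*x) + C2*exp(3*x).
Try u_p = A*cos(4*x) + B*sin(4*x). Substituting and equating the coefficients of cos(4x) and sin(4x) gives A = 3/65, B = 17/130, so u_p = 3*cos(4*x)/65 + 17*sin(4*x)/130.
General solution: u = 3*cos(4*x)/65 + 17*sin(4*x)/130 + C1*exp(-6*x) + C2*exp(3*x).
Apply the initial conditions: u(0) = 3/65 + C1 + C2 = -1 and u'(0) = 34/65 - 6*C1 + 3*C2 = 0. Solving gives C1 = -34/117, C2 = -34/45.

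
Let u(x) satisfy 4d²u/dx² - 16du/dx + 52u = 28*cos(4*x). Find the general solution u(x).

u = -112*sin(4*x)/265 - 21*cos(4*x)/265 + C1*cos(3*x)*exp(2*x) + C2*exp(2*x)*sin(3*x)

Divide through by 4: u'' - 4u' + 13u = 7*cos(4*x).
Characteristic equation r² - 4r + 13 = 0 has discriminant (-4)² - 4·(13) = -36 < 0, so r = 2 ± 3i.
Hence u_h = C1*cos(3*x)*exp(2*x) + C2*exp(2*x)*sin(3*x).
Try u_p = A*cos(4*x) + B*sin(4*x). Substituting and equating the coefficients of cos(4x) and sin(4x) gives A = -21/265, B = -112/265, so u_p = -112*sin(4*x)/265 - 21*cos(4*x)/265.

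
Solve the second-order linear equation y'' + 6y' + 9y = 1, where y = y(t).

Characteristic equation r² + 6r + 9 = 0 has discriminant (6)² - 4·(9) = 0, so r = -3 is a repeated root.
Hence y_h = (C1 + C2*t)*exp(-3*t).
For the particular solution try y_p = A0. Substituting and matching coefficients of each power of t gives A0 = 1/9, so y_p = 1/9.

y = 1/9 + C1*exp(-3*t) + C2*t*exp(-3*t)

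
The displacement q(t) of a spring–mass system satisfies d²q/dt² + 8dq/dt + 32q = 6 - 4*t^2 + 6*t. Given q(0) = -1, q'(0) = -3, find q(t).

q = 17/128 - t**2/8 + t/4 - 249*exp(-4*t)*sin(4*t)/128 - 145*cos(4*t)*exp(-4*t)/128

Characteristic equation r² + 8r + 32 = 0 has discriminant (8)² - 4·(32) = -64 < 0, so r = -4 ± 4i.
Hence q_h = C1*cos(4*t)*exp(-4*t) + C2*exp(-4*t)*sin(4*t).
For the particular solution try q_p = A0 + A1*t + A2*t^2. Substituting and matching coefficients of each power of t gives A0 = 17/128, A1 = 1/4, A2 = -1/8, so q_p = 17/128 - t^2/8 + t/4.
General solution: q = 17/128 - t^2/8 + t/4 + C1*cos(4*t)*exp(-4*t) + C2*exp(-4*t)*sin(4*t).
Apply the initial conditions: q(0) = 17/128 + C1 = -1 and q'(0) = 1/4 - 4*C1 + 4*C2 = -3. Solving gives C1 = -145/128, C2 = -249/128.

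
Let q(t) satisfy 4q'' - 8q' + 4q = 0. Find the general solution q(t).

Divide through by 4: q'' - 2q' + q = 0.
Characteristic equation r² - 2r + 1 = 0 has discriminant (-2)² - 4·(1) = 0, so r = 1 is a repeated root.
Hence q_h = (C1 + C2*t)*exp(t).

q = C1*exp(t) + C2*t*exp(t)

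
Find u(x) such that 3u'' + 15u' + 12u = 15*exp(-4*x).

u = C1*exp(-x) + C2*exp(-4*x) - 5*x*exp(-4*x)/3

Divide through by 3: u'' + 5u' + 4u = 5*exp(-4*x).
Characteristic equation r² + 5r + 4 = 0 factors as (r + 1)(r + 4) = 0, so r = -1, -4.
Hence u_h = C1*exp(-x) + C2*exp(-4*x).
Since exp(-4*x) solves the homogeneous equation (r = -4 is a root of multiplicity 1), multiply the trial by x. Try u_p = A*x*exp(-4*x). Substituting into the equation and dividing by exp(-4*x) gives A = -5/3, so u_p = -5*x*exp(-4*x)/3.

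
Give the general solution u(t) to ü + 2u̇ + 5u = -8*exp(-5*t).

Characteristic equation r² + 2r + 5 = 0 has discriminant (2)² - 4·(5) = -16 < 0, so r = -1 ± 2i.
Hence u_h = C1*cos(2*t)*exp(-t) + C2*exp(-t)*sin(2*t).
Try u_p = A*exp(-5*t). Substituting into the equation and dividing by exp(-5*t) gives A = -2/5, so u_p = -2*exp(-5*t)/5.

u = -2*exp(-5*t)/5 + C1*cos(2*t)*exp(-t) + C2*exp(-t)*sin(2*t)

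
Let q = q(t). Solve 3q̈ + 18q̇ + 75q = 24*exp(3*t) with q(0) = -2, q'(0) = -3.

q = 2*exp(3*t)/13 - 129*exp(-3*t)*sin(4*t)/52 - 28*cos(4*t)*exp(-3*t)/13

Divide through by 3: q'' + 6q' + 25q = 8*exp(3*t).
Characteristic equation r² + 6r + 25 = 0 has discriminant (6)² - 4·(25) = -64 < 0, so r = -3 ± 4i.
Hence q_h = C1*cos(4*t)*exp(-3*t) + C2*exp(-3*t)*sin(4*t).
Try q_p = A*exp(3*t). Substituting into the equation and dividing by exp(3*t) gives A = 2/13, so q_p = 2*exp(3*t)/13.
General solution: q = 2*exp(3*t)/13 + C1*cos(4*t)*exp(-3*t) + C2*exp(-3*t)*sin(4*t).
Apply the initial conditions: q(0) = 2/13 + C1 = -2 and q'(0) = 6/13 - 3*C1 + 4*C2 = -3. Solving gives C1 = -28/13, C2 = -129/52.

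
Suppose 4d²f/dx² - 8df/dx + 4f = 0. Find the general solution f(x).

f = C1*exp(x) + C2*x*exp(x)

Divide through by 4: f'' - 2f' + f = 0.
Characteristic equation r² - 2r + 1 = 0 has discriminant (-2)² - 4·(1) = 0, so r = 1 is a repeated root.
Hence f_h = (C1 + C2*x)*exp(x).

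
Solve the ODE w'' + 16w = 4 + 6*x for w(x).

w = 1/4 + 3*x/8 + C1*cos(4*x) + C2*sin(4*x)

Characteristic equation r² + 16 = 0 has discriminant (0)² - 4·(16) = -64 < 0, so r = ± 4i.
Hence w_h = C1*cos(4*x) + C2*sin(4*x).
For the particular solution try w_p = A0 + A1*x. Substituting and matching coefficients of each power of x gives A0 = 1/4, A1 = 3/8, so w_p = 1/4 + 3*x/8.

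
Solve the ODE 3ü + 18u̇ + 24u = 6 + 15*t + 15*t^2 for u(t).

u = 21/64 - 5*t/16 + 5*t**2/8 + C1*exp(-2*t) + C2*exp(-4*t)

Divide through by 3: u'' + 6u' + 8u = 2 + 5*t + 5*t^2.
Characteristic equation r² + 6r + 8 = 0 factors as (r + 2)(r + 4) = 0, so r = -2, -4.
Hence u_h = C1*exp(-2*t) + C2*exp(-4*t).
For the particular solution try u_p = A0 + A1*t + A2*t^2. Substituting and matching coefficients of each power of t gives A0 = 21/64, A1 = -5/16, A2 = 5/8, so u_p = 21/64 - 5*t/16 + 5*t^2/8.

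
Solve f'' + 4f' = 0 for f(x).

Characteristic equation r² + 4r = 0 factors as (r + 4)r = 0, so r = -4, 0.
Hence f_h = C1*exp(-4*x) + C2.

f = C2 + C1*exp(-4*x)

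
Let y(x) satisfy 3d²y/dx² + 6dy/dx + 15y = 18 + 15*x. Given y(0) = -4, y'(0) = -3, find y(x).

Divide through by 3: y'' + 2y' + 5y = 6 + 5*x.
Characteristic equation r² + 2r + 5 = 0 has discriminant (2)² - 4·(5) = -16 < 0, so r = -1 ± 2i.
Hence y_h = C1*cos(2*x)*exp(-x) + C2*exp(-x)*sin(2*x).
For the particular solution try y_p = A0 + A1*x. Substituting and matching coefficients of each power of x gives A0 = 4/5, A1 = 1, so y_p = 4/5 + x.
General solution: y = 4/5 + x + C1*cos(2*x)*exp(-x) + C2*exp(-x)*sin(2*x).
Apply the initial conditions: y(0) = 4/5 + C1 = -4 and y'(0) = 1 - C1 + 2*C2 = -3. Solving gives C1 = -24/5, C2 = -22/5.

y = 4/5 + x - 24*cos(2*x)*exp(-x)/5 - 22*exp(-x)*sin(2*x)/5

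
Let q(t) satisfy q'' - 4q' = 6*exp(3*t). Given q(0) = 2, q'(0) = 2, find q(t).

q = 2 - 2*exp(3*t) + 2*exp(4*t)

Characteristic equation r² - 4r = 0 factors as (r - 4)r = 0, so r = 4, 0.
Hence q_h = C1*exp(4*t) + C2.
Try q_p = A*exp(3*t). Substituting into the equation and dividing by exp(3*t) gives A = -2, so q_p = -2*exp(3*t).
General solution: q = C2 - 2*exp(3*t) + C1*exp(4*t).
Apply the initial conditions: q(0) = -2 + C1 + C2 = 2 and q'(0) = -6 + 4*C1 = 2. Solving gives C1 = 2, C2 = 2.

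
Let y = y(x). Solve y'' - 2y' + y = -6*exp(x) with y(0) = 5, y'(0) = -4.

y = 5*exp(x) - 9*x*exp(x) - 3*x**2*exp(x)

Characteristic equation r² - 2r + 1 = 0 has discriminant (-2)² - 4·(1) = 0, so r = 1 is a repeated root.
Hence y_h = (C1 + C2*x)*exp(x).
Since exp(x) solves the homogeneous equation (r = 1 is a root of multiplicity 2), multiply the trial by x^2. Try y_p = A*x^2*exp(x). Substituting into the equation and dividing by exp(x) gives A = -3, so y_p = -3*x^2*exp(x).
General solution: y = C1*exp(x) - 3*x^2*exp(x) + C2*x*exp(x).
Apply the initial conditions: y(0) = C1 = 5 and y'(0) = C1 + C2 = -4. Solving gives C1 = 5, C2 = -9.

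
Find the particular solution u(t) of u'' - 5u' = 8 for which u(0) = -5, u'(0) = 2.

u = -143/25 - 8*t/5 + 18*exp(5*t)/25

Characteristic equation r² - 5r = 0 factors as (r - 5)r = 0, so r = 5, 0.
Hence u_h = C1*exp(5*t) + C2.
Since 1 solves the homogeneous equation (r = 0 is a root of multiplicity 1), multiply the trial by t. Try u_p = A*t. Substituting into the equation and dividing by 1 gives A = -8/5, so u_p = -8*t/5.
General solution: u = C2 - 8*t/5 + C1*exp(5*t).
Apply the initial conditions: u(0) = C1 + C2 = -5 and u'(0) = -8/5 + 5*C1 = 2. Solving gives C1 = 18/25, C2 = -143/25.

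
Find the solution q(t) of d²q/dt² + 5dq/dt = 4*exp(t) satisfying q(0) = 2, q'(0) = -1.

Characteristic equation r² + 5r = 0 factors as (r + 5)r = 0, so r = -5, 0.
Hence q_h = C1*exp(-5*t) + C2.
Try q_p = A*exp(t). Substituting into the equation and dividing by exp(t) gives A = 2/3, so q_p = 2*exp(t)/3.
General solution: q = C2 + 2*exp(t)/3 + C1*exp(-5*t).
Apply the initial conditions: q(0) = 2/3 + C1 + C2 = 2 and q'(0) = 2/3 - 5*C1 = -1. Solving gives C1 = 1/3, C2 = 1.

q = 1 + exp(-5*t)/3 + 2*exp(t)/3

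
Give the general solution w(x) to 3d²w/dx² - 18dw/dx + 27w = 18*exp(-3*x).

Divide through by 3: w'' - 6w' + 9w = 6*exp(-3*x).
Characteristic equation r² - 6r + 9 = 0 has discriminant (-6)² - 4·(9) = 0, so r = 3 is a repeated root.
Hence w_h = (C1 + C2*x)*exp(3*x).
Try w_p = A*exp(-3*x). Substituting into the equation and dividing by exp(-3*x) gives A = 1/6, so w_p = exp(-3*x)/6.

w = exp(-3*x)/6 + C1*exp(3*x) + C2*x*exp(3*x)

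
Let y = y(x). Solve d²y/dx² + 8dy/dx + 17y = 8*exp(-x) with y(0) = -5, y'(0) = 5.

Characteristic equation r² + 8r + 17 = 0 has discriminant (8)² - 4·(17) = -4 < 0, so r = -4 ± i.
Hence y_h = C1*cos(x)*exp(-4*x) + C2*exp(-4*x)*sin(x).
Try y_p = A*exp(-x). Substituting into the equation and dividing by exp(-x) gives A = 4/5, so y_p = 4*exp(-x)/5.
General solution: y = 4*exp(-x)/5 + C1*cos(x)*exp(-4*x) + C2*exp(-4*x)*sin(x).
Apply the initial conditions: y(0) = 4/5 + C1 = -5 and y'(0) = -4/5 + C2 - 4*C1 = 5. Solving gives C1 = -29/5, C2 = -87/5.

y = 4*exp(-x)/5 - 87*exp(-4*x)*sin(x)/5 - 29*cos(x)*exp(-4*x)/5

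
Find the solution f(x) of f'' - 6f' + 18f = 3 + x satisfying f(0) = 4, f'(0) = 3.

Characteristic equation r² - 6r + 18 = 0 has discriminant (-6)² - 4·(18) = -36 < 0, so r = 3 ± 3i.
Hence f_h = C1*cos(3*x)*exp(3*x) + C2*exp(3*x)*sin(3*x).
For the particular solution try f_p = A0 + A1*x. Substituting and matching coefficients of each power of x gives A0 = 5/27, A1 = 1/18, so f_p = 5/27 + x/18.
General solution: f = 5/27 + x/18 + C1*cos(3*x)*exp(3*x) + C2*exp(3*x)*sin(3*x).
Apply the initial conditions: f(0) = 5/27 + C1 = 4 and f'(0) = 1/18 + 3*C1 + 3*C2 = 3. Solving gives C1 = 103/27, C2 = -17/6.

f = 5/27 + x/18 - 17*exp(3*x)*sin(3*x)/6 + 103*cos(3*x)*exp(3*x)/27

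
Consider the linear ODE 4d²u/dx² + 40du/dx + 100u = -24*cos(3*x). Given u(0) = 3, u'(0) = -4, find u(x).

u = -45*sin(3*x)/289 - 24*cos(3*x)/289 + 891*exp(-5*x)/289 + 202*x*exp(-5*x)/17

Divide through by 4: u'' + 10u' + 25u = -6*cos(3*x).
Characteristic equation r² + 10r + 25 = 0 has discriminant (10)² - 4·(25) = 0, so r = -5 is a repeated root.
Hence u_h = (C1 + C2*x)*exp(-5*x).
Try u_p = A*cos(3*x) + B*sin(3*x). Substituting and equating the coefficients of cos(3x) and sin(3x) gives A = -24/289, B = -45/289, so u_p = -45*sin(3*x)/289 - 24*cos(3*x)/289.
General solution: u = -45*sin(3*x)/289 - 24*cos(3*x)/289 + C1*exp(-5*x) + C2*x*exp(-5*x).
Apply the initial conditions: u(0) = -24/289 + C1 = 3 and u'(0) = -135/289 + C2 - 5*C1 = -4. Solving gives C1 = 891/289, C2 = 202/17.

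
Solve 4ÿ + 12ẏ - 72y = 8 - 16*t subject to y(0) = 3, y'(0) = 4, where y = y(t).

y = -2/27 + 2*t/9 + 49*exp(-6*t)/81 + 200*exp(3*t)/81

Divide through by 4: y'' + 3y' - 18y = 2 - 4*t.
Characteristic equation r² + 3r - 18 = 0 factors as (r - 3)(r + 6) = 0, so r = 3, -6.
Hence y_h = C1*exp(3*t) + C2*exp(-6*t).
For the particular solution try y_p = A0 + A1*t. Substituting and matching coefficients of each power of t gives A0 = -2/27, A1 = 2/9, so y_p = -2/27 + 2*t/9.
General solution: y = -2/27 + 2*t/9 + C1*exp(3*t) + C2*exp(-6*t).
Apply the initial conditions: y(0) = -2/27 + C1 + C2 = 3 and y'(0) = 2/9 - 6*C2 + 3*C1 = 4. Solving gives C1 = 200/81, C2 = 49/81.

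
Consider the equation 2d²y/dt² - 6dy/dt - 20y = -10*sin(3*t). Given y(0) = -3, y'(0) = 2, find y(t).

Divide through by 2: y'' - 3y' - 10y = -5*sin(3*t).
Characteristic equation r² - 3r - 10 = 0 factors as (r + 2)(r - 5) = 0, so r = -2, 5.
Hence y_h = C1*exp(-2*t) + C2*exp(5*t).
Try y_p = A*cos(3*t) + B*sin(3*t). Substituting and equating the coefficients of cos(3t) and sin(3t) gives A = -45/442, B = 95/442, so y_p = -45*cos(3*t)/442 + 95*sin(3*t)/442.
General solution: y = -45*cos(3*t)/442 + 95*sin(3*t)/442 + C1*exp(-2*t) + C2*exp(5*t).
Apply the initial conditions: y(0) = -45/442 + C1 + C2 = -3 and y'(0) = 285/442 - 2*C1 + 5*C2 = 2. Solving gives C1 = -206/91, C2 = -151/238.

y = -206*exp(-2*t)/91 - 151*exp(5*t)/238 - 45*cos(3*t)/442 + 95*sin(3*t)/442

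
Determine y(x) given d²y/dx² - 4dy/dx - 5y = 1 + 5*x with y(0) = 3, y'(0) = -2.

y = 3/5 - x + 7*exp(5*x)/30 + 13*exp(-x)/6

Characteristic equation r² - 4r - 5 = 0 factors as (r + 1)(r - 5) = 0, so r = -1, 5.
Hence y_h = C1*exp(-x) + C2*exp(5*x).
For the particular solution try y_p = A0 + A1*x. Substituting and matching coefficients of each power of x gives A0 = 3/5, A1 = -1, so y_p = 3/5 - x.
General solution: y = 3/5 - x + C1*exp(-x) + C2*exp(5*x).
Apply the initial conditions: y(0) = 3/5 + C1 + C2 = 3 and y'(0) = -1 - C1 + 5*C2 = -2. Solving gives C1 = 13/6, C2 = 7/30.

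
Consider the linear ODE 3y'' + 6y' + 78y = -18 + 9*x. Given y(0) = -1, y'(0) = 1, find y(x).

Divide through by 3: y'' + 2y' + 26y = -6 + 3*x.
Characteristic equation r² + 2r + 26 = 0 has discriminant (2)² - 4·(26) = -100 < 0, so r = -1 ± 5i.
Hence y_h = C1*cos(5*x)*exp(-x) + C2*exp(-x)*sin(5*x).
For the particular solution try y_p = A0 + A1*x. Substituting and matching coefficients of each power of x gives A0 = -81/338, A1 = 3/26, so y_p = -81/338 + 3*x/26.
General solution: y = -81/338 + 3*x/26 + C1*cos(5*x)*exp(-x) + C2*exp(-x)*sin(5*x).
Apply the initial conditions: y(0) = -81/338 + C1 = -1 and y'(0) = 3/26 - C1 + 5*C2 = 1. Solving gives C1 = -257/338, C2 = 21/845.

y = -81/338 + 3*x/26 - 257*cos(5*x)*exp(-x)/338 + 21*exp(-x)*sin(5*x)/845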